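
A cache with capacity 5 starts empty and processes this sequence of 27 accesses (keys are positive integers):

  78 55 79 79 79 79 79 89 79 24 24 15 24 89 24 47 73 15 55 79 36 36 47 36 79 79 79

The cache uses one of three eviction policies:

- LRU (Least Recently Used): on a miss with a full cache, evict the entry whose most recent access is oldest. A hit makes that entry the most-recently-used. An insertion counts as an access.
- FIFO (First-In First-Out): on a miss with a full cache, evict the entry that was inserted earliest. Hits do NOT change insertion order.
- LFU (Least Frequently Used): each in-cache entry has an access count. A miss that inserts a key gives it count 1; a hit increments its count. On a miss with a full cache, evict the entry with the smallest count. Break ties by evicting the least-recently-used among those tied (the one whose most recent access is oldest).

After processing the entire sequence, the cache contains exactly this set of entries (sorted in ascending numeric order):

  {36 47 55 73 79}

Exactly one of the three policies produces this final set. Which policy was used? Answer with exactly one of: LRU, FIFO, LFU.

Simulating under each policy and comparing final sets:
  LRU: final set = {15 36 47 55 79} -> differs
  FIFO: final set = {36 47 55 73 79} -> MATCHES target
  LFU: final set = {24 36 47 79 89} -> differs
Only FIFO produces the target set.

Answer: FIFO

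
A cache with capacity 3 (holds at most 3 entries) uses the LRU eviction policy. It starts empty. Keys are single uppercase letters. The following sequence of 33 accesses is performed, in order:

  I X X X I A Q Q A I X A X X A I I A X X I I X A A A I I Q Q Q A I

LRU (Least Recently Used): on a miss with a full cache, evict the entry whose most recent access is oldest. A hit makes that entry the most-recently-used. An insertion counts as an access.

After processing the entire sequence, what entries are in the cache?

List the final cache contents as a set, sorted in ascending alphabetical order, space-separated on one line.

Answer: A I Q

Derivation:
LRU simulation (capacity=3):
  1. access I: MISS. Cache (LRU->MRU): [I]
  2. access X: MISS. Cache (LRU->MRU): [I X]
  3. access X: HIT. Cache (LRU->MRU): [I X]
  4. access X: HIT. Cache (LRU->MRU): [I X]
  5. access I: HIT. Cache (LRU->MRU): [X I]
  6. access A: MISS. Cache (LRU->MRU): [X I A]
  7. access Q: MISS, evict X. Cache (LRU->MRU): [I A Q]
  8. access Q: HIT. Cache (LRU->MRU): [I A Q]
  9. access A: HIT. Cache (LRU->MRU): [I Q A]
  10. access I: HIT. Cache (LRU->MRU): [Q A I]
  11. access X: MISS, evict Q. Cache (LRU->MRU): [A I X]
  12. access A: HIT. Cache (LRU->MRU): [I X A]
  13. access X: HIT. Cache (LRU->MRU): [I A X]
  14. access X: HIT. Cache (LRU->MRU): [I A X]
  15. access A: HIT. Cache (LRU->MRU): [I X A]
  16. access I: HIT. Cache (LRU->MRU): [X A I]
  17. access I: HIT. Cache (LRU->MRU): [X A I]
  18. access A: HIT. Cache (LRU->MRU): [X I A]
  19. access X: HIT. Cache (LRU->MRU): [I A X]
  20. access X: HIT. Cache (LRU->MRU): [I A X]
  21. access I: HIT. Cache (LRU->MRU): [A X I]
  22. access I: HIT. Cache (LRU->MRU): [A X I]
  23. access X: HIT. Cache (LRU->MRU): [A I X]
  24. access A: HIT. Cache (LRU->MRU): [I X A]
  25. access A: HIT. Cache (LRU->MRU): [I X A]
  26. access A: HIT. Cache (LRU->MRU): [I X A]
  27. access I: HIT. Cache (LRU->MRU): [X A I]
  28. access I: HIT. Cache (LRU->MRU): [X A I]
  29. access Q: MISS, evict X. Cache (LRU->MRU): [A I Q]
  30. access Q: HIT. Cache (LRU->MRU): [A I Q]
  31. access Q: HIT. Cache (LRU->MRU): [A I Q]
  32. access A: HIT. Cache (LRU->MRU): [I Q A]
  33. access I: HIT. Cache (LRU->MRU): [Q A I]
Total: 27 hits, 6 misses, 3 evictions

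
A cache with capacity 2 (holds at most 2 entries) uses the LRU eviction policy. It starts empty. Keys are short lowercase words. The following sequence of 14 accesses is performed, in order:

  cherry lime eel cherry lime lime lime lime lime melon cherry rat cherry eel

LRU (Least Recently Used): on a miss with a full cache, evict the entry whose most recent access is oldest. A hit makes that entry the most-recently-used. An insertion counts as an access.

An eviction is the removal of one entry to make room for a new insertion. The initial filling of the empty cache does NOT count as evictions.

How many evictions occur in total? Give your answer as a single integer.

LRU simulation (capacity=2):
  1. access cherry: MISS. Cache (LRU->MRU): [cherry]
  2. access lime: MISS. Cache (LRU->MRU): [cherry lime]
  3. access eel: MISS, evict cherry. Cache (LRU->MRU): [lime eel]
  4. access cherry: MISS, evict lime. Cache (LRU->MRU): [eel cherry]
  5. access lime: MISS, evict eel. Cache (LRU->MRU): [cherry lime]
  6. access lime: HIT. Cache (LRU->MRU): [cherry lime]
  7. access lime: HIT. Cache (LRU->MRU): [cherry lime]
  8. access lime: HIT. Cache (LRU->MRU): [cherry lime]
  9. access lime: HIT. Cache (LRU->MRU): [cherry lime]
  10. access melon: MISS, evict cherry. Cache (LRU->MRU): [lime melon]
  11. access cherry: MISS, evict lime. Cache (LRU->MRU): [melon cherry]
  12. access rat: MISS, evict melon. Cache (LRU->MRU): [cherry rat]
  13. access cherry: HIT. Cache (LRU->MRU): [rat cherry]
  14. access eel: MISS, evict rat. Cache (LRU->MRU): [cherry eel]
Total: 5 hits, 9 misses, 7 evictions

Answer: 7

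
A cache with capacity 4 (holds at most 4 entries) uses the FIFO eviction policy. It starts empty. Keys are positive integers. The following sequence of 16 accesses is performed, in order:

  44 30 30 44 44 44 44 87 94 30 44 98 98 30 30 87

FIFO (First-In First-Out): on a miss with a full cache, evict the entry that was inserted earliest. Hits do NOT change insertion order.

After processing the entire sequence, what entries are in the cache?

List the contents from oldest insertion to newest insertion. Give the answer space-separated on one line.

FIFO simulation (capacity=4):
  1. access 44: MISS. Cache (old->new): [44]
  2. access 30: MISS. Cache (old->new): [44 30]
  3. access 30: HIT. Cache (old->new): [44 30]
  4. access 44: HIT. Cache (old->new): [44 30]
  5. access 44: HIT. Cache (old->new): [44 30]
  6. access 44: HIT. Cache (old->new): [44 30]
  7. access 44: HIT. Cache (old->new): [44 30]
  8. access 87: MISS. Cache (old->new): [44 30 87]
  9. access 94: MISS. Cache (old->new): [44 30 87 94]
  10. access 30: HIT. Cache (old->new): [44 30 87 94]
  11. access 44: HIT. Cache (old->new): [44 30 87 94]
  12. access 98: MISS, evict 44. Cache (old->new): [30 87 94 98]
  13. access 98: HIT. Cache (old->new): [30 87 94 98]
  14. access 30: HIT. Cache (old->new): [30 87 94 98]
  15. access 30: HIT. Cache (old->new): [30 87 94 98]
  16. access 87: HIT. Cache (old->new): [30 87 94 98]
Total: 11 hits, 5 misses, 1 evictions

Answer: 30 87 94 98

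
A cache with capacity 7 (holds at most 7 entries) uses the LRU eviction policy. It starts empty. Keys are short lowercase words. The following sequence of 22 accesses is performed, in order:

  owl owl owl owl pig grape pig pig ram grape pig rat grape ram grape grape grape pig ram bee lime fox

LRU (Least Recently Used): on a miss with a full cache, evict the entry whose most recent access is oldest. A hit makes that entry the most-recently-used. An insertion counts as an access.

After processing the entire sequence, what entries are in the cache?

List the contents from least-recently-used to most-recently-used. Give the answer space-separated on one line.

Answer: rat grape pig ram bee lime fox

Derivation:
LRU simulation (capacity=7):
  1. access owl: MISS. Cache (LRU->MRU): [owl]
  2. access owl: HIT. Cache (LRU->MRU): [owl]
  3. access owl: HIT. Cache (LRU->MRU): [owl]
  4. access owl: HIT. Cache (LRU->MRU): [owl]
  5. access pig: MISS. Cache (LRU->MRU): [owl pig]
  6. access grape: MISS. Cache (LRU->MRU): [owl pig grape]
  7. access pig: HIT. Cache (LRU->MRU): [owl grape pig]
  8. access pig: HIT. Cache (LRU->MRU): [owl grape pig]
  9. access ram: MISS. Cache (LRU->MRU): [owl grape pig ram]
  10. access grape: HIT. Cache (LRU->MRU): [owl pig ram grape]
  11. access pig: HIT. Cache (LRU->MRU): [owl ram grape pig]
  12. access rat: MISS. Cache (LRU->MRU): [owl ram grape pig rat]
  13. access grape: HIT. Cache (LRU->MRU): [owl ram pig rat grape]
  14. access ram: HIT. Cache (LRU->MRU): [owl pig rat grape ram]
  15. access grape: HIT. Cache (LRU->MRU): [owl pig rat ram grape]
  16. access grape: HIT. Cache (LRU->MRU): [owl pig rat ram grape]
  17. access grape: HIT. Cache (LRU->MRU): [owl pig rat ram grape]
  18. access pig: HIT. Cache (LRU->MRU): [owl rat ram grape pig]
  19. access ram: HIT. Cache (LRU->MRU): [owl rat grape pig ram]
  20. access bee: MISS. Cache (LRU->MRU): [owl rat grape pig ram bee]
  21. access lime: MISS. Cache (LRU->MRU): [owl rat grape pig ram bee lime]
  22. access fox: MISS, evict owl. Cache (LRU->MRU): [rat grape pig ram bee lime fox]
Total: 14 hits, 8 misses, 1 evictions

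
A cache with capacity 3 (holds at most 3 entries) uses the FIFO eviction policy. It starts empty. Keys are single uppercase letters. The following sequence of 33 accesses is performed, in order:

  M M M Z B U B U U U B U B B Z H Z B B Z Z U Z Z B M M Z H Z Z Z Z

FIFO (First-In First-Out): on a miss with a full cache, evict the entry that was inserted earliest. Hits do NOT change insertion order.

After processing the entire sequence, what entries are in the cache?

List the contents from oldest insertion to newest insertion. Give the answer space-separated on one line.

FIFO simulation (capacity=3):
  1. access M: MISS. Cache (old->new): [M]
  2. access M: HIT. Cache (old->new): [M]
  3. access M: HIT. Cache (old->new): [M]
  4. access Z: MISS. Cache (old->new): [M Z]
  5. access B: MISS. Cache (old->new): [M Z B]
  6. access U: MISS, evict M. Cache (old->new): [Z B U]
  7. access B: HIT. Cache (old->new): [Z B U]
  8. access U: HIT. Cache (old->new): [Z B U]
  9. access U: HIT. Cache (old->new): [Z B U]
  10. access U: HIT. Cache (old->new): [Z B U]
  11. access B: HIT. Cache (old->new): [Z B U]
  12. access U: HIT. Cache (old->new): [Z B U]
  13. access B: HIT. Cache (old->new): [Z B U]
  14. access B: HIT. Cache (old->new): [Z B U]
  15. access Z: HIT. Cache (old->new): [Z B U]
  16. access H: MISS, evict Z. Cache (old->new): [B U H]
  17. access Z: MISS, evict B. Cache (old->new): [U H Z]
  18. access B: MISS, evict U. Cache (old->new): [H Z B]
  19. access B: HIT. Cache (old->new): [H Z B]
  20. access Z: HIT. Cache (old->new): [H Z B]
  21. access Z: HIT. Cache (old->new): [H Z B]
  22. access U: MISS, evict H. Cache (old->new): [Z B U]
  23. access Z: HIT. Cache (old->new): [Z B U]
  24. access Z: HIT. Cache (old->new): [Z B U]
  25. access B: HIT. Cache (old->new): [Z B U]
  26. access M: MISS, evict Z. Cache (old->new): [B U M]
  27. access M: HIT. Cache (old->new): [B U M]
  28. access Z: MISS, evict B. Cache (old->new): [U M Z]
  29. access H: MISS, evict U. Cache (old->new): [M Z H]
  30. access Z: HIT. Cache (old->new): [M Z H]
  31. access Z: HIT. Cache (old->new): [M Z H]
  32. access Z: HIT. Cache (old->new): [M Z H]
  33. access Z: HIT. Cache (old->new): [M Z H]
Total: 22 hits, 11 misses, 8 evictions

Answer: M Z H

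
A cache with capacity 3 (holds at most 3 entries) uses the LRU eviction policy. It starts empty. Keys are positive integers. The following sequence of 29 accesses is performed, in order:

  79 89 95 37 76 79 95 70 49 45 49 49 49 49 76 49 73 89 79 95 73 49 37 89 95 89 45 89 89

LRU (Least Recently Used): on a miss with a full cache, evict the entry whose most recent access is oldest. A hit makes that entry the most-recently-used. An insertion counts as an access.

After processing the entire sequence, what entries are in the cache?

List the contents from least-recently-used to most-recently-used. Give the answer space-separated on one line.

Answer: 95 45 89

Derivation:
LRU simulation (capacity=3):
  1. access 79: MISS. Cache (LRU->MRU): [79]
  2. access 89: MISS. Cache (LRU->MRU): [79 89]
  3. access 95: MISS. Cache (LRU->MRU): [79 89 95]
  4. access 37: MISS, evict 79. Cache (LRU->MRU): [89 95 37]
  5. access 76: MISS, evict 89. Cache (LRU->MRU): [95 37 76]
  6. access 79: MISS, evict 95. Cache (LRU->MRU): [37 76 79]
  7. access 95: MISS, evict 37. Cache (LRU->MRU): [76 79 95]
  8. access 70: MISS, evict 76. Cache (LRU->MRU): [79 95 70]
  9. access 49: MISS, evict 79. Cache (LRU->MRU): [95 70 49]
  10. access 45: MISS, evict 95. Cache (LRU->MRU): [70 49 45]
  11. access 49: HIT. Cache (LRU->MRU): [70 45 49]
  12. access 49: HIT. Cache (LRU->MRU): [70 45 49]
  13. access 49: HIT. Cache (LRU->MRU): [70 45 49]
  14. access 49: HIT. Cache (LRU->MRU): [70 45 49]
  15. access 76: MISS, evict 70. Cache (LRU->MRU): [45 49 76]
  16. access 49: HIT. Cache (LRU->MRU): [45 76 49]
  17. access 73: MISS, evict 45. Cache (LRU->MRU): [76 49 73]
  18. access 89: MISS, evict 76. Cache (LRU->MRU): [49 73 89]
  19. access 79: MISS, evict 49. Cache (LRU->MRU): [73 89 79]
  20. access 95: MISS, evict 73. Cache (LRU->MRU): [89 79 95]
  21. access 73: MISS, evict 89. Cache (LRU->MRU): [79 95 73]
  22. access 49: MISS, evict 79. Cache (LRU->MRU): [95 73 49]
  23. access 37: MISS, evict 95. Cache (LRU->MRU): [73 49 37]
  24. access 89: MISS, evict 73. Cache (LRU->MRU): [49 37 89]
  25. access 95: MISS, evict 49. Cache (LRU->MRU): [37 89 95]
  26. access 89: HIT. Cache (LRU->MRU): [37 95 89]
  27. access 45: MISS, evict 37. Cache (LRU->MRU): [95 89 45]
  28. access 89: HIT. Cache (LRU->MRU): [95 45 89]
  29. access 89: HIT. Cache (LRU->MRU): [95 45 89]
Total: 8 hits, 21 misses, 18 evictions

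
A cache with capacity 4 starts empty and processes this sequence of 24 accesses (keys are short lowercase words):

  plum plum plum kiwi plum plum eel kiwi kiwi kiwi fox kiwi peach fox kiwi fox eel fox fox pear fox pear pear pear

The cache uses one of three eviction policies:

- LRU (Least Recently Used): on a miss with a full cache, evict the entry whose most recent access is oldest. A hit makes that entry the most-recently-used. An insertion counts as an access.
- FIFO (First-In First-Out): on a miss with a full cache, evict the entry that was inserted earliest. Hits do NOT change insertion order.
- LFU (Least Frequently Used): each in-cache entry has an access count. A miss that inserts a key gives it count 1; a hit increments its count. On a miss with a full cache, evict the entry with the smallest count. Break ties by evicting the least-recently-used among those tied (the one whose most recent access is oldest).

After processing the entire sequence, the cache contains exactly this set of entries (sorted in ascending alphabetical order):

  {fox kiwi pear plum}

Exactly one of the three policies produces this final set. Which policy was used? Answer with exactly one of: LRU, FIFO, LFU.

Answer: LFU

Derivation:
Simulating under each policy and comparing final sets:
  LRU: final set = {eel fox kiwi pear} -> differs
  FIFO: final set = {eel fox peach pear} -> differs
  LFU: final set = {fox kiwi pear plum} -> MATCHES target
Only LFU produces the target set.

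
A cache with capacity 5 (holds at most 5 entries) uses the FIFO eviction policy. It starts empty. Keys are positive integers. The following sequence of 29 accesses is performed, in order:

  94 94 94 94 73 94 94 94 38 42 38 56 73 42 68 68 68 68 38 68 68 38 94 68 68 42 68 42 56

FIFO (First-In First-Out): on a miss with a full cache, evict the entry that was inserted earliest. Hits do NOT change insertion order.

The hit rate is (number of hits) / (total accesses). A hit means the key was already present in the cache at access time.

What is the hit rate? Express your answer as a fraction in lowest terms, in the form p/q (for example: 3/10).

FIFO simulation (capacity=5):
  1. access 94: MISS. Cache (old->new): [94]
  2. access 94: HIT. Cache (old->new): [94]
  3. access 94: HIT. Cache (old->new): [94]
  4. access 94: HIT. Cache (old->new): [94]
  5. access 73: MISS. Cache (old->new): [94 73]
  6. access 94: HIT. Cache (old->new): [94 73]
  7. access 94: HIT. Cache (old->new): [94 73]
  8. access 94: HIT. Cache (old->new): [94 73]
  9. access 38: MISS. Cache (old->new): [94 73 38]
  10. access 42: MISS. Cache (old->new): [94 73 38 42]
  11. access 38: HIT. Cache (old->new): [94 73 38 42]
  12. access 56: MISS. Cache (old->new): [94 73 38 42 56]
  13. access 73: HIT. Cache (old->new): [94 73 38 42 56]
  14. access 42: HIT. Cache (old->new): [94 73 38 42 56]
  15. access 68: MISS, evict 94. Cache (old->new): [73 38 42 56 68]
  16. access 68: HIT. Cache (old->new): [73 38 42 56 68]
  17. access 68: HIT. Cache (old->new): [73 38 42 56 68]
  18. access 68: HIT. Cache (old->new): [73 38 42 56 68]
  19. access 38: HIT. Cache (old->new): [73 38 42 56 68]
  20. access 68: HIT. Cache (old->new): [73 38 42 56 68]
  21. access 68: HIT. Cache (old->new): [73 38 42 56 68]
  22. access 38: HIT. Cache (old->new): [73 38 42 56 68]
  23. access 94: MISS, evict 73. Cache (old->new): [38 42 56 68 94]
  24. access 68: HIT. Cache (old->new): [38 42 56 68 94]
  25. access 68: HIT. Cache (old->new): [38 42 56 68 94]
  26. access 42: HIT. Cache (old->new): [38 42 56 68 94]
  27. access 68: HIT. Cache (old->new): [38 42 56 68 94]
  28. access 42: HIT. Cache (old->new): [38 42 56 68 94]
  29. access 56: HIT. Cache (old->new): [38 42 56 68 94]
Total: 22 hits, 7 misses, 2 evictions

Hit rate = 22/29

Answer: 22/29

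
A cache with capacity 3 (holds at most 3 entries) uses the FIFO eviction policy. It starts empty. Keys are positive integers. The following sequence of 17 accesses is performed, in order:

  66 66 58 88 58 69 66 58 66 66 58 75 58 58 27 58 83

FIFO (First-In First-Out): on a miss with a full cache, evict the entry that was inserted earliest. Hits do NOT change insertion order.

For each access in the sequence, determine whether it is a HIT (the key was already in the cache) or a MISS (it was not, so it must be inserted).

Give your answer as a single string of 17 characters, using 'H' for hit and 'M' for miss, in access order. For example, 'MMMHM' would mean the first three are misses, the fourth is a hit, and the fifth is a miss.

Answer: MHMMHMMMHHHMHHMHM

Derivation:
FIFO simulation (capacity=3):
  1. access 66: MISS. Cache (old->new): [66]
  2. access 66: HIT. Cache (old->new): [66]
  3. access 58: MISS. Cache (old->new): [66 58]
  4. access 88: MISS. Cache (old->new): [66 58 88]
  5. access 58: HIT. Cache (old->new): [66 58 88]
  6. access 69: MISS, evict 66. Cache (old->new): [58 88 69]
  7. access 66: MISS, evict 58. Cache (old->new): [88 69 66]
  8. access 58: MISS, evict 88. Cache (old->new): [69 66 58]
  9. access 66: HIT. Cache (old->new): [69 66 58]
  10. access 66: HIT. Cache (old->new): [69 66 58]
  11. access 58: HIT. Cache (old->new): [69 66 58]
  12. access 75: MISS, evict 69. Cache (old->new): [66 58 75]
  13. access 58: HIT. Cache (old->new): [66 58 75]
  14. access 58: HIT. Cache (old->new): [66 58 75]
  15. access 27: MISS, evict 66. Cache (old->new): [58 75 27]
  16. access 58: HIT. Cache (old->new): [58 75 27]
  17. access 83: MISS, evict 58. Cache (old->new): [75 27 83]
Total: 8 hits, 9 misses, 6 evictions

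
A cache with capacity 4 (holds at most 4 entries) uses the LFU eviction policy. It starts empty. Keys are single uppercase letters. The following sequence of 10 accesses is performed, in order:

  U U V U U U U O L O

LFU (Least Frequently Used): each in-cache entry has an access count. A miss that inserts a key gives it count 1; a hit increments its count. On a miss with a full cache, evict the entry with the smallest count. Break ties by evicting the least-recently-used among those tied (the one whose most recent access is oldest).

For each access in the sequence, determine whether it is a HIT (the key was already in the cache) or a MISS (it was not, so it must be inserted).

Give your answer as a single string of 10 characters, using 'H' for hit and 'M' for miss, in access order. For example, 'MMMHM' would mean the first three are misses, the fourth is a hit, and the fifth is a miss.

Answer: MHMHHHHMMH

Derivation:
LFU simulation (capacity=4):
  1. access U: MISS. Cache: [U(c=1)]
  2. access U: HIT, count now 2. Cache: [U(c=2)]
  3. access V: MISS. Cache: [V(c=1) U(c=2)]
  4. access U: HIT, count now 3. Cache: [V(c=1) U(c=3)]
  5. access U: HIT, count now 4. Cache: [V(c=1) U(c=4)]
  6. access U: HIT, count now 5. Cache: [V(c=1) U(c=5)]
  7. access U: HIT, count now 6. Cache: [V(c=1) U(c=6)]
  8. access O: MISS. Cache: [V(c=1) O(c=1) U(c=6)]
  9. access L: MISS. Cache: [V(c=1) O(c=1) L(c=1) U(c=6)]
  10. access O: HIT, count now 2. Cache: [V(c=1) L(c=1) O(c=2) U(c=6)]
Total: 6 hits, 4 misses, 0 evictions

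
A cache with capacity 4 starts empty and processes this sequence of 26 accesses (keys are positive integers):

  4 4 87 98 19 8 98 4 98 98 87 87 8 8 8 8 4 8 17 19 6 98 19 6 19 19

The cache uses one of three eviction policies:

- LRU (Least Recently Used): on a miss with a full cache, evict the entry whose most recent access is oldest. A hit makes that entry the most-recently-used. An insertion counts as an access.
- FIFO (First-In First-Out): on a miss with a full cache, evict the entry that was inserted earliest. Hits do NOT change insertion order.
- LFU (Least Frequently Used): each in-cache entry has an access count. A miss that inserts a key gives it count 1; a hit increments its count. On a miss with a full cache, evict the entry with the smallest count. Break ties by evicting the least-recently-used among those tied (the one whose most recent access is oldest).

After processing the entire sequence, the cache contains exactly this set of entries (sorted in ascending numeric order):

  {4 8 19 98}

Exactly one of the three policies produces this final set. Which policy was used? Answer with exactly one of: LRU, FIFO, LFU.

Answer: LFU

Derivation:
Simulating under each policy and comparing final sets:
  LRU: final set = {6 17 19 98} -> differs
  FIFO: final set = {6 17 19 98} -> differs
  LFU: final set = {4 8 19 98} -> MATCHES target
Only LFU produces the target set.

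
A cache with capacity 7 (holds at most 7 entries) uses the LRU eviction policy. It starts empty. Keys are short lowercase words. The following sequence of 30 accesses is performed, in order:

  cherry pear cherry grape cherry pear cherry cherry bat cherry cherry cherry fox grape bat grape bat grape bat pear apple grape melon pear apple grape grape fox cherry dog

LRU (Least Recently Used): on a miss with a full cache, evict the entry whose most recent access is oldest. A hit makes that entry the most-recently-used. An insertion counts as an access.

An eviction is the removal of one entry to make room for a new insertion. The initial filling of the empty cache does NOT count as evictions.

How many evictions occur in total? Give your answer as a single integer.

Answer: 1

Derivation:
LRU simulation (capacity=7):
  1. access cherry: MISS. Cache (LRU->MRU): [cherry]
  2. access pear: MISS. Cache (LRU->MRU): [cherry pear]
  3. access cherry: HIT. Cache (LRU->MRU): [pear cherry]
  4. access grape: MISS. Cache (LRU->MRU): [pear cherry grape]
  5. access cherry: HIT. Cache (LRU->MRU): [pear grape cherry]
  6. access pear: HIT. Cache (LRU->MRU): [grape cherry pear]
  7. access cherry: HIT. Cache (LRU->MRU): [grape pear cherry]
  8. access cherry: HIT. Cache (LRU->MRU): [grape pear cherry]
  9. access bat: MISS. Cache (LRU->MRU): [grape pear cherry bat]
  10. access cherry: HIT. Cache (LRU->MRU): [grape pear bat cherry]
  11. access cherry: HIT. Cache (LRU->MRU): [grape pear bat cherry]
  12. access cherry: HIT. Cache (LRU->MRU): [grape pear bat cherry]
  13. access fox: MISS. Cache (LRU->MRU): [grape pear bat cherry fox]
  14. access grape: HIT. Cache (LRU->MRU): [pear bat cherry fox grape]
  15. access bat: HIT. Cache (LRU->MRU): [pear cherry fox grape bat]
  16. access grape: HIT. Cache (LRU->MRU): [pear cherry fox bat grape]
  17. access bat: HIT. Cache (LRU->MRU): [pear cherry fox grape bat]
  18. access grape: HIT. Cache (LRU->MRU): [pear cherry fox bat grape]
  19. access bat: HIT. Cache (LRU->MRU): [pear cherry fox grape bat]
  20. access pear: HIT. Cache (LRU->MRU): [cherry fox grape bat pear]
  21. access apple: MISS. Cache (LRU->MRU): [cherry fox grape bat pear apple]
  22. access grape: HIT. Cache (LRU->MRU): [cherry fox bat pear apple grape]
  23. access melon: MISS. Cache (LRU->MRU): [cherry fox bat pear apple grape melon]
  24. access pear: HIT. Cache (LRU->MRU): [cherry fox bat apple grape melon pear]
  25. access apple: HIT. Cache (LRU->MRU): [cherry fox bat grape melon pear apple]
  26. access grape: HIT. Cache (LRU->MRU): [cherry fox bat melon pear apple grape]
  27. access grape: HIT. Cache (LRU->MRU): [cherry fox bat melon pear apple grape]
  28. access fox: HIT. Cache (LRU->MRU): [cherry bat melon pear apple grape fox]
  29. access cherry: HIT. Cache (LRU->MRU): [bat melon pear apple grape fox cherry]
  30. access dog: MISS, evict bat. Cache (LRU->MRU): [melon pear apple grape fox cherry dog]
Total: 22 hits, 8 misses, 1 evictions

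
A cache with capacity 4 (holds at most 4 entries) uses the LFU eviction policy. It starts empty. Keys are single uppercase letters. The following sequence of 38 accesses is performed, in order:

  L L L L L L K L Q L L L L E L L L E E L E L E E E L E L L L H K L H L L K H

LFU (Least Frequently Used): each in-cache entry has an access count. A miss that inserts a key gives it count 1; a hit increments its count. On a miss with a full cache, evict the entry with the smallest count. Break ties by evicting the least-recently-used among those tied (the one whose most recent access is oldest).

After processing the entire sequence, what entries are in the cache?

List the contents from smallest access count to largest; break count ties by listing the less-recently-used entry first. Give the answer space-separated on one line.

LFU simulation (capacity=4):
  1. access L: MISS. Cache: [L(c=1)]
  2. access L: HIT, count now 2. Cache: [L(c=2)]
  3. access L: HIT, count now 3. Cache: [L(c=3)]
  4. access L: HIT, count now 4. Cache: [L(c=4)]
  5. access L: HIT, count now 5. Cache: [L(c=5)]
  6. access L: HIT, count now 6. Cache: [L(c=6)]
  7. access K: MISS. Cache: [K(c=1) L(c=6)]
  8. access L: HIT, count now 7. Cache: [K(c=1) L(c=7)]
  9. access Q: MISS. Cache: [K(c=1) Q(c=1) L(c=7)]
  10. access L: HIT, count now 8. Cache: [K(c=1) Q(c=1) L(c=8)]
  11. access L: HIT, count now 9. Cache: [K(c=1) Q(c=1) L(c=9)]
  12. access L: HIT, count now 10. Cache: [K(c=1) Q(c=1) L(c=10)]
  13. access L: HIT, count now 11. Cache: [K(c=1) Q(c=1) L(c=11)]
  14. access E: MISS. Cache: [K(c=1) Q(c=1) E(c=1) L(c=11)]
  15. access L: HIT, count now 12. Cache: [K(c=1) Q(c=1) E(c=1) L(c=12)]
  16. access L: HIT, count now 13. Cache: [K(c=1) Q(c=1) E(c=1) L(c=13)]
  17. access L: HIT, count now 14. Cache: [K(c=1) Q(c=1) E(c=1) L(c=14)]
  18. access E: HIT, count now 2. Cache: [K(c=1) Q(c=1) E(c=2) L(c=14)]
  19. access E: HIT, count now 3. Cache: [K(c=1) Q(c=1) E(c=3) L(c=14)]
  20. access L: HIT, count now 15. Cache: [K(c=1) Q(c=1) E(c=3) L(c=15)]
  21. access E: HIT, count now 4. Cache: [K(c=1) Q(c=1) E(c=4) L(c=15)]
  22. access L: HIT, count now 16. Cache: [K(c=1) Q(c=1) E(c=4) L(c=16)]
  23. access E: HIT, count now 5. Cache: [K(c=1) Q(c=1) E(c=5) L(c=16)]
  24. access E: HIT, count now 6. Cache: [K(c=1) Q(c=1) E(c=6) L(c=16)]
  25. access E: HIT, count now 7. Cache: [K(c=1) Q(c=1) E(c=7) L(c=16)]
  26. access L: HIT, count now 17. Cache: [K(c=1) Q(c=1) E(c=7) L(c=17)]
  27. access E: HIT, count now 8. Cache: [K(c=1) Q(c=1) E(c=8) L(c=17)]
  28. access L: HIT, count now 18. Cache: [K(c=1) Q(c=1) E(c=8) L(c=18)]
  29. access L: HIT, count now 19. Cache: [K(c=1) Q(c=1) E(c=8) L(c=19)]
  30. access L: HIT, count now 20. Cache: [K(c=1) Q(c=1) E(c=8) L(c=20)]
  31. access H: MISS, evict K(c=1). Cache: [Q(c=1) H(c=1) E(c=8) L(c=20)]
  32. access K: MISS, evict Q(c=1). Cache: [H(c=1) K(c=1) E(c=8) L(c=20)]
  33. access L: HIT, count now 21. Cache: [H(c=1) K(c=1) E(c=8) L(c=21)]
  34. access H: HIT, count now 2. Cache: [K(c=1) H(c=2) E(c=8) L(c=21)]
  35. access L: HIT, count now 22. Cache: [K(c=1) H(c=2) E(c=8) L(c=22)]
  36. access L: HIT, count now 23. Cache: [K(c=1) H(c=2) E(c=8) L(c=23)]
  37. access K: HIT, count now 2. Cache: [H(c=2) K(c=2) E(c=8) L(c=23)]
  38. access H: HIT, count now 3. Cache: [K(c=2) H(c=3) E(c=8) L(c=23)]
Total: 32 hits, 6 misses, 2 evictions

Answer: K H E L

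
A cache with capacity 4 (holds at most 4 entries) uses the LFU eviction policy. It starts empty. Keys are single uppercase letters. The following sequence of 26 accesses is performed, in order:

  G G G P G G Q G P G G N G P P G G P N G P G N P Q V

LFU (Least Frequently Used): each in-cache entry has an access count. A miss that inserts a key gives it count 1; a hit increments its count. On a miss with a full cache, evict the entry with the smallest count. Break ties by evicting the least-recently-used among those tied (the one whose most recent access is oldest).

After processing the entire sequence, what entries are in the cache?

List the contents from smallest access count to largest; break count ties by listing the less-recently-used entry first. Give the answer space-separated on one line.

LFU simulation (capacity=4):
  1. access G: MISS. Cache: [G(c=1)]
  2. access G: HIT, count now 2. Cache: [G(c=2)]
  3. access G: HIT, count now 3. Cache: [G(c=3)]
  4. access P: MISS. Cache: [P(c=1) G(c=3)]
  5. access G: HIT, count now 4. Cache: [P(c=1) G(c=4)]
  6. access G: HIT, count now 5. Cache: [P(c=1) G(c=5)]
  7. access Q: MISS. Cache: [P(c=1) Q(c=1) G(c=5)]
  8. access G: HIT, count now 6. Cache: [P(c=1) Q(c=1) G(c=6)]
  9. access P: HIT, count now 2. Cache: [Q(c=1) P(c=2) G(c=6)]
  10. access G: HIT, count now 7. Cache: [Q(c=1) P(c=2) G(c=7)]
  11. access G: HIT, count now 8. Cache: [Q(c=1) P(c=2) G(c=8)]
  12. access N: MISS. Cache: [Q(c=1) N(c=1) P(c=2) G(c=8)]
  13. access G: HIT, count now 9. Cache: [Q(c=1) N(c=1) P(c=2) G(c=9)]
  14. access P: HIT, count now 3. Cache: [Q(c=1) N(c=1) P(c=3) G(c=9)]
  15. access P: HIT, count now 4. Cache: [Q(c=1) N(c=1) P(c=4) G(c=9)]
  16. access G: HIT, count now 10. Cache: [Q(c=1) N(c=1) P(c=4) G(c=10)]
  17. access G: HIT, count now 11. Cache: [Q(c=1) N(c=1) P(c=4) G(c=11)]
  18. access P: HIT, count now 5. Cache: [Q(c=1) N(c=1) P(c=5) G(c=11)]
  19. access N: HIT, count now 2. Cache: [Q(c=1) N(c=2) P(c=5) G(c=11)]
  20. access G: HIT, count now 12. Cache: [Q(c=1) N(c=2) P(c=5) G(c=12)]
  21. access P: HIT, count now 6. Cache: [Q(c=1) N(c=2) P(c=6) G(c=12)]
  22. access G: HIT, count now 13. Cache: [Q(c=1) N(c=2) P(c=6) G(c=13)]
  23. access N: HIT, count now 3. Cache: [Q(c=1) N(c=3) P(c=6) G(c=13)]
  24. access P: HIT, count now 7. Cache: [Q(c=1) N(c=3) P(c=7) G(c=13)]
  25. access Q: HIT, count now 2. Cache: [Q(c=2) N(c=3) P(c=7) G(c=13)]
  26. access V: MISS, evict Q(c=2). Cache: [V(c=1) N(c=3) P(c=7) G(c=13)]
Total: 21 hits, 5 misses, 1 evictions

Answer: V N P G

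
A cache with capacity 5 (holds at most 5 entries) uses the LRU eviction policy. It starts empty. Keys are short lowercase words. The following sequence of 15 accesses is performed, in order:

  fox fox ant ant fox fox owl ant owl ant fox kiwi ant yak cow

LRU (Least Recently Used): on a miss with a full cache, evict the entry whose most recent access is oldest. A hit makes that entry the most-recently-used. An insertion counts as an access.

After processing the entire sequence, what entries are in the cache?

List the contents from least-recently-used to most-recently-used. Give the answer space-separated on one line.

LRU simulation (capacity=5):
  1. access fox: MISS. Cache (LRU->MRU): [fox]
  2. access fox: HIT. Cache (LRU->MRU): [fox]
  3. access ant: MISS. Cache (LRU->MRU): [fox ant]
  4. access ant: HIT. Cache (LRU->MRU): [fox ant]
  5. access fox: HIT. Cache (LRU->MRU): [ant fox]
  6. access fox: HIT. Cache (LRU->MRU): [ant fox]
  7. access owl: MISS. Cache (LRU->MRU): [ant fox owl]
  8. access ant: HIT. Cache (LRU->MRU): [fox owl ant]
  9. access owl: HIT. Cache (LRU->MRU): [fox ant owl]
  10. access ant: HIT. Cache (LRU->MRU): [fox owl ant]
  11. access fox: HIT. Cache (LRU->MRU): [owl ant fox]
  12. access kiwi: MISS. Cache (LRU->MRU): [owl ant fox kiwi]
  13. access ant: HIT. Cache (LRU->MRU): [owl fox kiwi ant]
  14. access yak: MISS. Cache (LRU->MRU): [owl fox kiwi ant yak]
  15. access cow: MISS, evict owl. Cache (LRU->MRU): [fox kiwi ant yak cow]
Total: 9 hits, 6 misses, 1 evictions

Answer: fox kiwi ant yak cow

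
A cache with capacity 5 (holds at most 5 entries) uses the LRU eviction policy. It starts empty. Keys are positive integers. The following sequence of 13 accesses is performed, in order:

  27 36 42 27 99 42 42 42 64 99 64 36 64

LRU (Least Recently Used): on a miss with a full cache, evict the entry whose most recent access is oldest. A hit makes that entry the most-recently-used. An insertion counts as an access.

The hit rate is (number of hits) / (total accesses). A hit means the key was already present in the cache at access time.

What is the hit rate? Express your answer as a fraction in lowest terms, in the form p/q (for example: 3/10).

Answer: 8/13

Derivation:
LRU simulation (capacity=5):
  1. access 27: MISS. Cache (LRU->MRU): [27]
  2. access 36: MISS. Cache (LRU->MRU): [27 36]
  3. access 42: MISS. Cache (LRU->MRU): [27 36 42]
  4. access 27: HIT. Cache (LRU->MRU): [36 42 27]
  5. access 99: MISS. Cache (LRU->MRU): [36 42 27 99]
  6. access 42: HIT. Cache (LRU->MRU): [36 27 99 42]
  7. access 42: HIT. Cache (LRU->MRU): [36 27 99 42]
  8. access 42: HIT. Cache (LRU->MRU): [36 27 99 42]
  9. access 64: MISS. Cache (LRU->MRU): [36 27 99 42 64]
  10. access 99: HIT. Cache (LRU->MRU): [36 27 42 64 99]
  11. access 64: HIT. Cache (LRU->MRU): [36 27 42 99 64]
  12. access 36: HIT. Cache (LRU->MRU): [27 42 99 64 36]
  13. access 64: HIT. Cache (LRU->MRU): [27 42 99 36 64]
Total: 8 hits, 5 misses, 0 evictions

Hit rate = 8/13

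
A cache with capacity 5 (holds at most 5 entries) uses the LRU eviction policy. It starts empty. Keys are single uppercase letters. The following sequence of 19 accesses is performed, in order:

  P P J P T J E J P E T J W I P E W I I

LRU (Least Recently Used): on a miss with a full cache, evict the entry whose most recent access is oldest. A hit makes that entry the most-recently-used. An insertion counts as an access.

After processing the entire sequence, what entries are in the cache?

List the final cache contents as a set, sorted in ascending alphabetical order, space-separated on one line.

Answer: E I J P W

Derivation:
LRU simulation (capacity=5):
  1. access P: MISS. Cache (LRU->MRU): [P]
  2. access P: HIT. Cache (LRU->MRU): [P]
  3. access J: MISS. Cache (LRU->MRU): [P J]
  4. access P: HIT. Cache (LRU->MRU): [J P]
  5. access T: MISS. Cache (LRU->MRU): [J P T]
  6. access J: HIT. Cache (LRU->MRU): [P T J]
  7. access E: MISS. Cache (LRU->MRU): [P T J E]
  8. access J: HIT. Cache (LRU->MRU): [P T E J]
  9. access P: HIT. Cache (LRU->MRU): [T E J P]
  10. access E: HIT. Cache (LRU->MRU): [T J P E]
  11. access T: HIT. Cache (LRU->MRU): [J P E T]
  12. access J: HIT. Cache (LRU->MRU): [P E T J]
  13. access W: MISS. Cache (LRU->MRU): [P E T J W]
  14. access I: MISS, evict P. Cache (LRU->MRU): [E T J W I]
  15. access P: MISS, evict E. Cache (LRU->MRU): [T J W I P]
  16. access E: MISS, evict T. Cache (LRU->MRU): [J W I P E]
  17. access W: HIT. Cache (LRU->MRU): [J I P E W]
  18. access I: HIT. Cache (LRU->MRU): [J P E W I]
  19. access I: HIT. Cache (LRU->MRU): [J P E W I]
Total: 11 hits, 8 misses, 3 evictions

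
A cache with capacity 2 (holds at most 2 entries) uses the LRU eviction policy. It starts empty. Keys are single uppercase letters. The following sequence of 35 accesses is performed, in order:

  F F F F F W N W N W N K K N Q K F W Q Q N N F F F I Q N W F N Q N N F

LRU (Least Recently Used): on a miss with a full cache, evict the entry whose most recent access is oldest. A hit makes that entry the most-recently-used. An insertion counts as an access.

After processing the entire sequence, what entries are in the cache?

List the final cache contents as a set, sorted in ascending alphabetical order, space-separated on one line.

LRU simulation (capacity=2):
  1. access F: MISS. Cache (LRU->MRU): [F]
  2. access F: HIT. Cache (LRU->MRU): [F]
  3. access F: HIT. Cache (LRU->MRU): [F]
  4. access F: HIT. Cache (LRU->MRU): [F]
  5. access F: HIT. Cache (LRU->MRU): [F]
  6. access W: MISS. Cache (LRU->MRU): [F W]
  7. access N: MISS, evict F. Cache (LRU->MRU): [W N]
  8. access W: HIT. Cache (LRU->MRU): [N W]
  9. access N: HIT. Cache (LRU->MRU): [W N]
  10. access W: HIT. Cache (LRU->MRU): [N W]
  11. access N: HIT. Cache (LRU->MRU): [W N]
  12. access K: MISS, evict W. Cache (LRU->MRU): [N K]
  13. access K: HIT. Cache (LRU->MRU): [N K]
  14. access N: HIT. Cache (LRU->MRU): [K N]
  15. access Q: MISS, evict K. Cache (LRU->MRU): [N Q]
  16. access K: MISS, evict N. Cache (LRU->MRU): [Q K]
  17. access F: MISS, evict Q. Cache (LRU->MRU): [K F]
  18. access W: MISS, evict K. Cache (LRU->MRU): [F W]
  19. access Q: MISS, evict F. Cache (LRU->MRU): [W Q]
  20. access Q: HIT. Cache (LRU->MRU): [W Q]
  21. access N: MISS, evict W. Cache (LRU->MRU): [Q N]
  22. access N: HIT. Cache (LRU->MRU): [Q N]
  23. access F: MISS, evict Q. Cache (LRU->MRU): [N F]
  24. access F: HIT. Cache (LRU->MRU): [N F]
  25. access F: HIT. Cache (LRU->MRU): [N F]
  26. access I: MISS, evict N. Cache (LRU->MRU): [F I]
  27. access Q: MISS, evict F. Cache (LRU->MRU): [I Q]
  28. access N: MISS, evict I. Cache (LRU->MRU): [Q N]
  29. access W: MISS, evict Q. Cache (LRU->MRU): [N W]
  30. access F: MISS, evict N. Cache (LRU->MRU): [W F]
  31. access N: MISS, evict W. Cache (LRU->MRU): [F N]
  32. access Q: MISS, evict F. Cache (LRU->MRU): [N Q]
  33. access N: HIT. Cache (LRU->MRU): [Q N]
  34. access N: HIT. Cache (LRU->MRU): [Q N]
  35. access F: MISS, evict Q. Cache (LRU->MRU): [N F]
Total: 16 hits, 19 misses, 17 evictions

Answer: F N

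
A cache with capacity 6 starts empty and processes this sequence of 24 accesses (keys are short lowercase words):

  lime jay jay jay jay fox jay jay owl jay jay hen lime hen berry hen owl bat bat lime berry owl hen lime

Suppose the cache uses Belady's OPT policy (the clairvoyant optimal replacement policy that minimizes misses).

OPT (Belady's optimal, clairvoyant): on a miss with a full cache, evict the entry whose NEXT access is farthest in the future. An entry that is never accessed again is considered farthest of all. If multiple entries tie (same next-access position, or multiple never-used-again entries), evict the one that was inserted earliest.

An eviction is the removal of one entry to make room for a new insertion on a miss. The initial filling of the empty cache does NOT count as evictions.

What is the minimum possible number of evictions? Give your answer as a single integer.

OPT (Belady) simulation (capacity=6):
  1. access lime: MISS. Cache: [lime]
  2. access jay: MISS. Cache: [lime jay]
  3. access jay: HIT. Next use of jay: step 4. Cache: [lime jay]
  4. access jay: HIT. Next use of jay: step 5. Cache: [lime jay]
  5. access jay: HIT. Next use of jay: step 7. Cache: [lime jay]
  6. access fox: MISS. Cache: [lime jay fox]
  7. access jay: HIT. Next use of jay: step 8. Cache: [lime jay fox]
  8. access jay: HIT. Next use of jay: step 10. Cache: [lime jay fox]
  9. access owl: MISS. Cache: [lime jay fox owl]
  10. access jay: HIT. Next use of jay: step 11. Cache: [lime jay fox owl]
  11. access jay: HIT. Next use of jay: never. Cache: [lime jay fox owl]
  12. access hen: MISS. Cache: [lime jay fox owl hen]
  13. access lime: HIT. Next use of lime: step 20. Cache: [lime jay fox owl hen]
  14. access hen: HIT. Next use of hen: step 16. Cache: [lime jay fox owl hen]
  15. access berry: MISS. Cache: [lime jay fox owl hen berry]
  16. access hen: HIT. Next use of hen: step 23. Cache: [lime jay fox owl hen berry]
  17. access owl: HIT. Next use of owl: step 22. Cache: [lime jay fox owl hen berry]
  18. access bat: MISS, evict jay (next use: never). Cache: [lime fox owl hen berry bat]
  19. access bat: HIT. Next use of bat: never. Cache: [lime fox owl hen berry bat]
  20. access lime: HIT. Next use of lime: step 24. Cache: [lime fox owl hen berry bat]
  21. access berry: HIT. Next use of berry: never. Cache: [lime fox owl hen berry bat]
  22. access owl: HIT. Next use of owl: never. Cache: [lime fox owl hen berry bat]
  23. access hen: HIT. Next use of hen: never. Cache: [lime fox owl hen berry bat]
  24. access lime: HIT. Next use of lime: never. Cache: [lime fox owl hen berry bat]
Total: 17 hits, 7 misses, 1 evictions

Answer: 1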